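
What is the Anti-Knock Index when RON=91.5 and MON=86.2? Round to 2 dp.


AKI = (RON + MON) / 2
AKI = (91.5 + 86.2) / 2
AKI = 177.7 / 2 = 88.85


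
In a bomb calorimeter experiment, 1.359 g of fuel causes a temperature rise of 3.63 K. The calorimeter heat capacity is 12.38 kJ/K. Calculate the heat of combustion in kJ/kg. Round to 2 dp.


Hc = C_cal * delta_T / m_fuel
Q_released = 12.38 * 3.63 = 44.9394 kJ
m_fuel = 1.359 g = 1.359/1000 kg = 0.001359 kg
Hc = 44.9394 / 0.001359 = 33067.99 kJ/kg


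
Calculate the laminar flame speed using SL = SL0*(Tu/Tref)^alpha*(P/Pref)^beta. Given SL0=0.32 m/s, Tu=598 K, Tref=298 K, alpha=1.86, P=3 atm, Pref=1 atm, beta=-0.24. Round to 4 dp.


SL = SL0 * (Tu/Tref)^alpha * (P/Pref)^beta
T ratio = 598/298 = 2.00671141
(T ratio)^alpha = 2.00671141^1.86 = 3.652767
(P/Pref)^beta = 3^(-0.24) = 0.768229
SL = 0.32 * 3.652767 * 0.768229 = 0.8980 m/s


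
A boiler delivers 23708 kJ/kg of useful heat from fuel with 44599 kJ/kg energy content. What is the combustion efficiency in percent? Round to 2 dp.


Efficiency = (Q_useful / Q_fuel) * 100
Efficiency = (23708 / 44599) * 100
Efficiency = 0.5316 * 100 = 53.16%


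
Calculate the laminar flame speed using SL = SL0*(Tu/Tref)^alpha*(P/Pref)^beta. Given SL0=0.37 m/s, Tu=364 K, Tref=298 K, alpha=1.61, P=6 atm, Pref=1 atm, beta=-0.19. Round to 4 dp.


SL = SL0 * (Tu/Tref)^alpha * (P/Pref)^beta
T ratio = 364/298 = 1.22147651
(T ratio)^alpha = 1.22147651^1.61 = 1.380019
(P/Pref)^beta = 6^(-0.19) = 0.711461
SL = 0.37 * 1.380019 * 0.711461 = 0.3633 m/s


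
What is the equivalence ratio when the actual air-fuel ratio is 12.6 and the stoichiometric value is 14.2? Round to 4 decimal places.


phi = AFR_stoich / AFR_actual
phi = 14.2 / 12.6 = 1.1270


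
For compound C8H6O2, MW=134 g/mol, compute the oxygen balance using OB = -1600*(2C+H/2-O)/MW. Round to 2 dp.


OB = -1600 * (2C + H/2 - O) / MW
Inner = 2*8 + 6/2 - 2 = 17.00
OB = -1600 * 17.00 / 134 = -202.99%


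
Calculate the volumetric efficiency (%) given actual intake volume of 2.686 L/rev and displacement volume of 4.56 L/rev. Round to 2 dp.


eta_v = (V_actual / V_disp) * 100
Ratio = 2.686 / 4.56 = 0.5890
eta_v = 0.5890 * 100 = 58.90%


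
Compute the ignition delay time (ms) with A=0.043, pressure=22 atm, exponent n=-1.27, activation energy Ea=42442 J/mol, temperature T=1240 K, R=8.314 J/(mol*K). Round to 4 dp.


tau = A * P^n * exp(Ea/(R*T))
P^n = 22^(-1.27) = 0.01972982
Ea/(R*T) = 42442/(8.314*1240) = 4.116841
exp(Ea/(R*T)) = 61.365108
tau = 0.043 * 0.01972982 * 61.365108 = 0.0521 ms


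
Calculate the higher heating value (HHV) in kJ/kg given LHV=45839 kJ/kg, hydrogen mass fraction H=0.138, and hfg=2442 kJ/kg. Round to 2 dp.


HHV = LHV + hfg * 9 * H
Water addition = 2442 * 9 * 0.138 = 3032.964 kJ/kg
HHV = 45839 + 3032.964 = 48871.96 kJ/kg


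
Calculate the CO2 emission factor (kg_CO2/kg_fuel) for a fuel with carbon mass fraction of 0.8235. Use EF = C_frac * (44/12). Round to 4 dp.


EF = C_frac * (M_CO2 / M_C)
EF = 0.8235 * (44/12)
EF = 0.8235 * 3.666667 = 3.0195 kg_CO2/kg_fuel


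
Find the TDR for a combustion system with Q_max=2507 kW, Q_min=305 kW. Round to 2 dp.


TDR = Q_max / Q_min
TDR = 2507 / 305 = 8.22


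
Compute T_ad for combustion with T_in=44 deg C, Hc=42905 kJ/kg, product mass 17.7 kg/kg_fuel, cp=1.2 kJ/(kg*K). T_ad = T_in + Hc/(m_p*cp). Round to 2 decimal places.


T_ad = T_in + Hc / (m_p * cp)
Denominator = 17.7 * 1.2 = 21.2400
Temperature rise = 42905 / 21.2400 = 2020.01 K
T_ad = 44 + 2020.01 = 2064.01 deg C


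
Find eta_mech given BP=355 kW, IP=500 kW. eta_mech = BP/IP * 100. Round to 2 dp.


eta_mech = (BP / IP) * 100
Ratio = 355 / 500 = 0.7100
eta_mech = 0.7100 * 100 = 71.00%


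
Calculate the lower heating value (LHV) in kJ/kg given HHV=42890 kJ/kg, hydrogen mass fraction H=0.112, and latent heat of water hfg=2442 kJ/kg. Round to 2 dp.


LHV = HHV - hfg * 9 * H
Water correction = 2442 * 9 * 0.112 = 2461.536 kJ/kg
LHV = 42890 - 2461.536 = 40428.46 kJ/kg


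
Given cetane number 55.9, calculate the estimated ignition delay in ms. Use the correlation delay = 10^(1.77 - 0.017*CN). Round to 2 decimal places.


delay = 10^(1.77 - 0.017*CN)
Exponent = 1.77 - 0.017*55.9 = 0.8197
delay = 10^0.8197 = 6.60 ms


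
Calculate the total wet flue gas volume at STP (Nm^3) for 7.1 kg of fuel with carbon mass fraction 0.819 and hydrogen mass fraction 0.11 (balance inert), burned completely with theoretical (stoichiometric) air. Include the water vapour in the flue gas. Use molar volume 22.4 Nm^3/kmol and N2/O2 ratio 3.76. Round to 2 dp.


Per kg fuel: CO2 = (C/12 kmol)*22.4 = (0.819/12)*22.4 = 1.52880 Nm^3
Per kg fuel: H2O = (H/2 kmol)*22.4 = (0.11/2)*22.4 = 1.23200 Nm^3
O2 needed per kg fuel = C/12 + H/4 = 0.819/12 + 0.11/4 = 0.09575000 kmol
Per kg fuel: N2 = O2*3.76*22.4 = 0.09575000*3.76*22.4 = 8.06445 Nm^3
Total per kg = 1.52880 + 1.23200 + 8.06445 = 10.82525 Nm^3
Total = 10.82525 * 7.1 = 76.86 Nm^3


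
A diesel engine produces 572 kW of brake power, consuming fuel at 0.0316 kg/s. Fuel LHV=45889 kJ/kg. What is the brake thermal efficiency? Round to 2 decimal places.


eta_BTE = (BP / (mf * LHV)) * 100
Denominator = 0.0316 * 45889 = 1450.0924 kW
eta_BTE = (572 / 1450.0924) * 100 = 39.45%


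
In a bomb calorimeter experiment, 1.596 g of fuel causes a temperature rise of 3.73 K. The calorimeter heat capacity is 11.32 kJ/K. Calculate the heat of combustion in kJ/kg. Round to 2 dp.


Hc = C_cal * delta_T / m_fuel
Q_released = 11.32 * 3.73 = 42.2236 kJ
m_fuel = 1.596 g = 1.596/1000 kg = 0.001596 kg
Hc = 42.2236 / 0.001596 = 26455.89 kJ/kg


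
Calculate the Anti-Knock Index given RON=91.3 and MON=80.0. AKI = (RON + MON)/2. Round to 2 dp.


AKI = (RON + MON) / 2
AKI = (91.3 + 80.0) / 2
AKI = 171.3 / 2 = 85.65


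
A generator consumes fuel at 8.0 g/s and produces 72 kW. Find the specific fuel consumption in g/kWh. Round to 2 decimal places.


SFC = (mf / BP) * 3600
Rate = 8.0 / 72 = 0.111111 g/(s*kW)
SFC = 0.111111 * 3600 = 400.00 g/kWh


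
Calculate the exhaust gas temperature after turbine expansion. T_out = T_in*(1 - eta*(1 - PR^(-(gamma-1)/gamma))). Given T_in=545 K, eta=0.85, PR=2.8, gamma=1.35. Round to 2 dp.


T_out = T_in * (1 - eta * (1 - PR^(-(gamma-1)/gamma)))
Exponent = -(1.35-1)/1.35 = -0.25925926
PR^exp = 2.8^(-0.25925926) = 0.76572026
Factor = 1 - 0.85*(1 - 0.76572026) = 0.80086222
T_out = 545 * 0.80086222 = 436.47 K


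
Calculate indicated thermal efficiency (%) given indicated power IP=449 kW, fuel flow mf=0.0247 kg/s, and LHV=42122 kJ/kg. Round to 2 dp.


eta_ith = (IP / (mf * LHV)) * 100
Denominator = 0.0247 * 42122 = 1040.4134 kW
eta_ith = (449 / 1040.4134) * 100 = 43.16%


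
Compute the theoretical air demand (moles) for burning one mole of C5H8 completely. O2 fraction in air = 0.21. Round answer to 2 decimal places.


Balanced combustion: C5H8 + 7 O2 -> 5 CO2 + 4 H2O
O2 needed = C + H/4 = 5 + 8/4 = 7.00 moles
Air moles = O2 / 0.21 = 7.00 / 0.21 = 33.33 moles air


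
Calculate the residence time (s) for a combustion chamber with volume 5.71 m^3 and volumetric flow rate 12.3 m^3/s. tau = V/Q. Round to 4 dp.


tau = V / Q_flow
tau = 5.71 / 12.3 = 0.4642 s


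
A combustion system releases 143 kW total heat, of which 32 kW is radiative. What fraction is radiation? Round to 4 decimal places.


f_rad = Q_rad / Q_total
f_rad = 32 / 143 = 0.2238


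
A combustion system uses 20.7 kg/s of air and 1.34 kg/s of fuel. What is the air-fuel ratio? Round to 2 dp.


AFR = m_air / m_fuel
AFR = 20.7 / 1.34 = 15.45


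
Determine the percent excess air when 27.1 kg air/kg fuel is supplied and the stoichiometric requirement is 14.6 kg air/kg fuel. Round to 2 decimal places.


Excess air = actual - stoichiometric = 27.1 - 14.6 = 12.50 kg/kg fuel
Excess air % = (excess / stoich) * 100 = (12.50 / 14.6) * 100 = 85.62%


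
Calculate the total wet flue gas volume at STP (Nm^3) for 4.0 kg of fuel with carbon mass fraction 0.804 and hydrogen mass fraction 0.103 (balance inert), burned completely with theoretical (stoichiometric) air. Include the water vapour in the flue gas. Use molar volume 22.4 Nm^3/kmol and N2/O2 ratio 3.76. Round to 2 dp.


Per kg fuel: CO2 = (C/12 kmol)*22.4 = (0.804/12)*22.4 = 1.50080 Nm^3
Per kg fuel: H2O = (H/2 kmol)*22.4 = (0.103/2)*22.4 = 1.15360 Nm^3
O2 needed per kg fuel = C/12 + H/4 = 0.804/12 + 0.103/4 = 0.09275000 kmol
Per kg fuel: N2 = O2*3.76*22.4 = 0.09275000*3.76*22.4 = 7.81178 Nm^3
Total per kg = 1.50080 + 1.15360 + 7.81178 = 10.46618 Nm^3
Total = 10.46618 * 4.0 = 41.86 Nm^3


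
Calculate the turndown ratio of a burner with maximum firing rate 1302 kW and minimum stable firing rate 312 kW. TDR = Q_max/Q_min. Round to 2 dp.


TDR = Q_max / Q_min
TDR = 1302 / 312 = 4.17


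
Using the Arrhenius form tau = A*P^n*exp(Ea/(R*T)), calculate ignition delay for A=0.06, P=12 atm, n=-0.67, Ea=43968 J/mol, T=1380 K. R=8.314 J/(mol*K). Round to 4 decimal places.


tau = A * P^n * exp(Ea/(R*T))
P^n = 12^(-0.67) = 0.18921195
Ea/(R*T) = 43968/(8.314*1380) = 3.832195
exp(Ea/(R*T)) = 46.163758
tau = 0.06 * 0.18921195 * 46.163758 = 0.5241 ms


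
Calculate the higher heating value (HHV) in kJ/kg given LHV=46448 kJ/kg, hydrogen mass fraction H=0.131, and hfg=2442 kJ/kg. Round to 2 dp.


HHV = LHV + hfg * 9 * H
Water addition = 2442 * 9 * 0.131 = 2879.118 kJ/kg
HHV = 46448 + 2879.118 = 49327.12 kJ/kg


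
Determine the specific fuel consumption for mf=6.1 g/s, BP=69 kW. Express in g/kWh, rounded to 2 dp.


SFC = (mf / BP) * 3600
Rate = 6.1 / 69 = 0.088406 g/(s*kW)
SFC = 0.088406 * 3600 = 318.26 g/kWh


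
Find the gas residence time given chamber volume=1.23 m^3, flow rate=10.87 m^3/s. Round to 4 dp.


tau = V / Q_flow
tau = 1.23 / 10.87 = 0.1132 s


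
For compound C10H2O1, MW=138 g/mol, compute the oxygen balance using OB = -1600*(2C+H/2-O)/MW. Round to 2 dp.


OB = -1600 * (2C + H/2 - O) / MW
Inner = 2*10 + 2/2 - 1 = 20.00
OB = -1600 * 20.00 / 138 = -231.88%


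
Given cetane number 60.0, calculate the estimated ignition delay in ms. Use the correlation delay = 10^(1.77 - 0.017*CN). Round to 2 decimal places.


delay = 10^(1.77 - 0.017*CN)
Exponent = 1.77 - 0.017*60.0 = 0.7500
delay = 10^0.7500 = 5.62 ms


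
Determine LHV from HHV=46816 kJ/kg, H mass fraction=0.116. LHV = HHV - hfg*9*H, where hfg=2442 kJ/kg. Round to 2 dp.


LHV = HHV - hfg * 9 * H
Water correction = 2442 * 9 * 0.116 = 2549.448 kJ/kg
LHV = 46816 - 2549.448 = 44266.55 kJ/kg


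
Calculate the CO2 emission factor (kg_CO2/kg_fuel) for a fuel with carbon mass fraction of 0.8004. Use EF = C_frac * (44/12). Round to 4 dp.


EF = C_frac * (M_CO2 / M_C)
EF = 0.8004 * (44/12)
EF = 0.8004 * 3.666667 = 2.9348 kg_CO2/kg_fuel


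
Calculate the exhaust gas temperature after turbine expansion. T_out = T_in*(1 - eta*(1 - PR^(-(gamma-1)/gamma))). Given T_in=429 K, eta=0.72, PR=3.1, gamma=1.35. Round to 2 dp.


T_out = T_in * (1 - eta * (1 - PR^(-(gamma-1)/gamma)))
Exponent = -(1.35-1)/1.35 = -0.25925926
PR^exp = 3.1^(-0.25925926) = 0.74577862
Factor = 1 - 0.72*(1 - 0.74577862) = 0.81696061
T_out = 429 * 0.81696061 = 350.48 K


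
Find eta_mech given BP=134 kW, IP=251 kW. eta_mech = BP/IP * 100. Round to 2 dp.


eta_mech = (BP / IP) * 100
Ratio = 134 / 251 = 0.5339
eta_mech = 0.5339 * 100 = 53.39%


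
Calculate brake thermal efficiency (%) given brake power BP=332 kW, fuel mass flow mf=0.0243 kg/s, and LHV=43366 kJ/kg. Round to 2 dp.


eta_BTE = (BP / (mf * LHV)) * 100
Denominator = 0.0243 * 43366 = 1053.7938 kW
eta_BTE = (332 / 1053.7938) * 100 = 31.51%


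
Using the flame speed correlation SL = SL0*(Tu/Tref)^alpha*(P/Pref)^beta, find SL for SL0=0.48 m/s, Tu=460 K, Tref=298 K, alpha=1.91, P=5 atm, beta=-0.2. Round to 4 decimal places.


SL = SL0 * (Tu/Tref)^alpha * (P/Pref)^beta
T ratio = 460/298 = 1.54362416
(T ratio)^alpha = 1.54362416^1.91 = 2.291471
(P/Pref)^beta = 5^(-0.2) = 0.724780
SL = 0.48 * 2.291471 * 0.724780 = 0.7972 m/s


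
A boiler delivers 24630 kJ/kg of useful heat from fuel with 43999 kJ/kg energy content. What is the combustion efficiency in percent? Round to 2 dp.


Efficiency = (Q_useful / Q_fuel) * 100
Efficiency = (24630 / 43999) * 100
Efficiency = 0.5598 * 100 = 55.98%


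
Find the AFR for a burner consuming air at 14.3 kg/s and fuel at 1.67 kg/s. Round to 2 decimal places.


AFR = m_air / m_fuel
AFR = 14.3 / 1.67 = 8.56


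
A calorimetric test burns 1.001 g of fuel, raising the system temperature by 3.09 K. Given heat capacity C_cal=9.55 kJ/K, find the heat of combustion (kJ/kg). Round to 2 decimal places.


Hc = C_cal * delta_T / m_fuel
Q_released = 9.55 * 3.09 = 29.5095 kJ
m_fuel = 1.001 g = 1.001/1000 kg = 0.001001 kg
Hc = 29.5095 / 0.001001 = 29480.02 kJ/kg


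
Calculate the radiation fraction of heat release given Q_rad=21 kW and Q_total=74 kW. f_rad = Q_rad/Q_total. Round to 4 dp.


f_rad = Q_rad / Q_total
f_rad = 21 / 74 = 0.2838


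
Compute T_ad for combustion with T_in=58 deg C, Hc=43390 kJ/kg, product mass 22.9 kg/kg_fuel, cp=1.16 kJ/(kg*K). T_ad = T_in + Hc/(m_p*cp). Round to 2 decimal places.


T_ad = T_in + Hc / (m_p * cp)
Denominator = 22.9 * 1.16 = 26.5640
Temperature rise = 43390 / 26.5640 = 1633.41 K
T_ad = 58 + 1633.41 = 1691.41 deg C


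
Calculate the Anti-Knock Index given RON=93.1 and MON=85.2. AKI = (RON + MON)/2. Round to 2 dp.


AKI = (RON + MON) / 2
AKI = (93.1 + 85.2) / 2
AKI = 178.3 / 2 = 89.15


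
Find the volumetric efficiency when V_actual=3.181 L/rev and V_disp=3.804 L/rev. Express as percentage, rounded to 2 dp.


eta_v = (V_actual / V_disp) * 100
Ratio = 3.181 / 3.804 = 0.8362
eta_v = 0.8362 * 100 = 83.62%


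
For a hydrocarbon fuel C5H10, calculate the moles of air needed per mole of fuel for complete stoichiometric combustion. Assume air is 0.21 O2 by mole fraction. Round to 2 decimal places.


Balanced combustion: C5H10 + 7.5 O2 -> 5 CO2 + 5 H2O
O2 needed = C + H/4 = 5 + 10/4 = 7.50 moles
Air moles = O2 / 0.21 = 7.50 / 0.21 = 35.71 moles air


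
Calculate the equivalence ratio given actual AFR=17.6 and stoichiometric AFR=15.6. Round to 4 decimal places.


phi = AFR_stoich / AFR_actual
phi = 15.6 / 17.6 = 0.8864


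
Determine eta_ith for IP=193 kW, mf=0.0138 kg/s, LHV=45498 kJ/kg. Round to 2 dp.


eta_ith = (IP / (mf * LHV)) * 100
Denominator = 0.0138 * 45498 = 627.8724 kW
eta_ith = (193 / 627.8724) * 100 = 30.74%


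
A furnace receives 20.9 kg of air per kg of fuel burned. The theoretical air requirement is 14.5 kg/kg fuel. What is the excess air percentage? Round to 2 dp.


Excess air = actual - stoichiometric = 20.9 - 14.5 = 6.40 kg/kg fuel
Excess air % = (excess / stoich) * 100 = (6.40 / 14.5) * 100 = 44.14%


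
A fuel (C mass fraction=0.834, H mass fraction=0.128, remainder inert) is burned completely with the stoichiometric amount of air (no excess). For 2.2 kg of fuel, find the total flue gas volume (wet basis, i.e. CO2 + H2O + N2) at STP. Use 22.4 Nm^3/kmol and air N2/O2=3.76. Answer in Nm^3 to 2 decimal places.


Per kg fuel: CO2 = (C/12 kmol)*22.4 = (0.834/12)*22.4 = 1.55680 Nm^3
Per kg fuel: H2O = (H/2 kmol)*22.4 = (0.128/2)*22.4 = 1.43360 Nm^3
O2 needed per kg fuel = C/12 + H/4 = 0.834/12 + 0.128/4 = 0.10150000 kmol
Per kg fuel: N2 = O2*3.76*22.4 = 0.10150000*3.76*22.4 = 8.54874 Nm^3
Total per kg = 1.55680 + 1.43360 + 8.54874 = 11.53914 Nm^3
Total = 11.53914 * 2.2 = 25.39 Nm^3


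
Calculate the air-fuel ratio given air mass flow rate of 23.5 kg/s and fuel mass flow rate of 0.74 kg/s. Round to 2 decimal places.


AFR = m_air / m_fuel
AFR = 23.5 / 0.74 = 31.76


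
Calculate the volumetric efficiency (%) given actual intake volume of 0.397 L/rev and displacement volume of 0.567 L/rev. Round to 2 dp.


eta_v = (V_actual / V_disp) * 100
Ratio = 0.397 / 0.567 = 0.7002
eta_v = 0.7002 * 100 = 70.02%


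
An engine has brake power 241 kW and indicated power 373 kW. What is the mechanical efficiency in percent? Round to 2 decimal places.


eta_mech = (BP / IP) * 100
Ratio = 241 / 373 = 0.6461
eta_mech = 0.6461 * 100 = 64.61%


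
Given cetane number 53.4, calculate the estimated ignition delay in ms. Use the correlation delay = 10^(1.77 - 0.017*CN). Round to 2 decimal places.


delay = 10^(1.77 - 0.017*CN)
Exponent = 1.77 - 0.017*53.4 = 0.8622
delay = 10^0.8622 = 7.28 ms


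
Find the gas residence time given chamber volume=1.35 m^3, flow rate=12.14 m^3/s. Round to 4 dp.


tau = V / Q_flow
tau = 1.35 / 12.14 = 0.1112 s


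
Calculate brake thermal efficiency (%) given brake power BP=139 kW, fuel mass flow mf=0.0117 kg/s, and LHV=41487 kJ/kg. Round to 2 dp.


eta_BTE = (BP / (mf * LHV)) * 100
Denominator = 0.0117 * 41487 = 485.3979 kW
eta_BTE = (139 / 485.3979) * 100 = 28.64%


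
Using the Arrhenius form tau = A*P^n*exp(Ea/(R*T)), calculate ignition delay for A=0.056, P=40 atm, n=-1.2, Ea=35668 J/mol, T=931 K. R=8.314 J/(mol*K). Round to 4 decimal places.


tau = A * P^n * exp(Ea/(R*T))
P^n = 40^(-1.2) = 0.01195441
Ea/(R*T) = 35668/(8.314*931) = 4.608070
exp(Ea/(R*T)) = 100.290391
tau = 0.056 * 0.01195441 * 100.290391 = 0.0671 ms


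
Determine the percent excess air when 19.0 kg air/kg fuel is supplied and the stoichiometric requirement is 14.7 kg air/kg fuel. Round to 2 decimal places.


Excess air = actual - stoichiometric = 19.0 - 14.7 = 4.30 kg/kg fuel
Excess air % = (excess / stoich) * 100 = (4.30 / 14.7) * 100 = 29.25%


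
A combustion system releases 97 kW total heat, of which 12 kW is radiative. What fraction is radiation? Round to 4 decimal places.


f_rad = Q_rad / Q_total
f_rad = 12 / 97 = 0.1237


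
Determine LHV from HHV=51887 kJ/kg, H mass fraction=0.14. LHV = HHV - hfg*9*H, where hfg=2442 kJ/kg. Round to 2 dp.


LHV = HHV - hfg * 9 * H
Water correction = 2442 * 9 * 0.14 = 3076.920 kJ/kg
LHV = 51887 - 3076.920 = 48810.08 kJ/kg


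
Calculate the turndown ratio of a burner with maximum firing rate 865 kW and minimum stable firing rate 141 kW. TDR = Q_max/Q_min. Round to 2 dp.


TDR = Q_max / Q_min
TDR = 865 / 141 = 6.13


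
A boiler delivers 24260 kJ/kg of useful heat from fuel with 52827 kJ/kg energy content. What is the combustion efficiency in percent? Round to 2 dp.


Efficiency = (Q_useful / Q_fuel) * 100
Efficiency = (24260 / 52827) * 100
Efficiency = 0.4592 * 100 = 45.92%


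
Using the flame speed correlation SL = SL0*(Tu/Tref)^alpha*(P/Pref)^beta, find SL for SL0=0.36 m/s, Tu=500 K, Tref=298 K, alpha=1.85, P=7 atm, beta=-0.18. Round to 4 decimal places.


SL = SL0 * (Tu/Tref)^alpha * (P/Pref)^beta
T ratio = 500/298 = 1.67785235
(T ratio)^alpha = 1.67785235^1.85 = 2.604920
(P/Pref)^beta = 7^(-0.18) = 0.704502
SL = 0.36 * 2.604920 * 0.704502 = 0.6607 m/s


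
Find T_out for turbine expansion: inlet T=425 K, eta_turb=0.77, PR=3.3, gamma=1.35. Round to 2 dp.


T_out = T_in * (1 - eta * (1 - PR^(-(gamma-1)/gamma)))
Exponent = -(1.35-1)/1.35 = -0.25925926
PR^exp = 3.3^(-0.25925926) = 0.73378775
Factor = 1 - 0.77*(1 - 0.73378775) = 0.79501657
T_out = 425 * 0.79501657 = 337.88 K


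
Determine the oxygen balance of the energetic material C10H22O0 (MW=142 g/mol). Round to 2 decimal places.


OB = -1600 * (2C + H/2 - O) / MW
Inner = 2*10 + 22/2 - 0 = 31.00
OB = -1600 * 31.00 / 142 = -349.30%


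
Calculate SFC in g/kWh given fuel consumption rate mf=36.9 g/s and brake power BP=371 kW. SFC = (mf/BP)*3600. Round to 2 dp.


SFC = (mf / BP) * 3600
Rate = 36.9 / 371 = 0.099461 g/(s*kW)
SFC = 0.099461 * 3600 = 358.06 g/kWh


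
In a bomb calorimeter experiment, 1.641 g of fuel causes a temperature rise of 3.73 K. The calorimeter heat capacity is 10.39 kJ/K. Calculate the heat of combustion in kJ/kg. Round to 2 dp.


Hc = C_cal * delta_T / m_fuel
Q_released = 10.39 * 3.73 = 38.7547 kJ
m_fuel = 1.641 g = 1.641/1000 kg = 0.001641 kg
Hc = 38.7547 / 0.001641 = 23616.51 kJ/kg


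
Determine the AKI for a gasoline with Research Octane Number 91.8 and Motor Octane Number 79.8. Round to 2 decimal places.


AKI = (RON + MON) / 2
AKI = (91.8 + 79.8) / 2
AKI = 171.6 / 2 = 85.80


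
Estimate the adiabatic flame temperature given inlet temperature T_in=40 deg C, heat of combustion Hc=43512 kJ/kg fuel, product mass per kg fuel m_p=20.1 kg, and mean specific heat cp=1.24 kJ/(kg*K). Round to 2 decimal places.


T_ad = T_in + Hc / (m_p * cp)
Denominator = 20.1 * 1.24 = 24.9240
Temperature rise = 43512 / 24.9240 = 1745.79 K
T_ad = 40 + 1745.79 = 1785.79 deg C


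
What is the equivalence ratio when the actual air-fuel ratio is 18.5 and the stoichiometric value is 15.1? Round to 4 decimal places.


phi = AFR_stoich / AFR_actual
phi = 15.1 / 18.5 = 0.8162


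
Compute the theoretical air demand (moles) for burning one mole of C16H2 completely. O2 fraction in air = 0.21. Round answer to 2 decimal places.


Balanced combustion: C16H2 + 16.5 O2 -> 16 CO2 + 1 H2O
O2 needed = C + H/4 = 16 + 2/4 = 16.50 moles
Air moles = O2 / 0.21 = 16.50 / 0.21 = 78.57 moles air


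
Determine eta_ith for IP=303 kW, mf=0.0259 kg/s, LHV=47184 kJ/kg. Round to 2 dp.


eta_ith = (IP / (mf * LHV)) * 100
Denominator = 0.0259 * 47184 = 1222.0656 kW
eta_ith = (303 / 1222.0656) * 100 = 24.79%


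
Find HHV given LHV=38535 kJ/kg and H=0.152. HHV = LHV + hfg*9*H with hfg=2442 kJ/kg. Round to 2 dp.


HHV = LHV + hfg * 9 * H
Water addition = 2442 * 9 * 0.152 = 3340.656 kJ/kg
HHV = 38535 + 3340.656 = 41875.66 kJ/kg


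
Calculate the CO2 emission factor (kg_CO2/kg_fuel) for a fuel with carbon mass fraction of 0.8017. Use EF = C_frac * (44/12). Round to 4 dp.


EF = C_frac * (M_CO2 / M_C)
EF = 0.8017 * (44/12)
EF = 0.8017 * 3.666667 = 2.9396 kg_CO2/kg_fuel


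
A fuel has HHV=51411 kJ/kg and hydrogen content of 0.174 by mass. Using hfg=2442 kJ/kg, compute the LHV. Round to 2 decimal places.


LHV = HHV - hfg * 9 * H
Water correction = 2442 * 9 * 0.174 = 3824.172 kJ/kg
LHV = 51411 - 3824.172 = 47586.83 kJ/kg


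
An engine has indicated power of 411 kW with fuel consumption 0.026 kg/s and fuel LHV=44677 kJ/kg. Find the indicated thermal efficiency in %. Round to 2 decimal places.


eta_ith = (IP / (mf * LHV)) * 100
Denominator = 0.026 * 44677 = 1161.6020 kW
eta_ith = (411 / 1161.6020) * 100 = 35.38%


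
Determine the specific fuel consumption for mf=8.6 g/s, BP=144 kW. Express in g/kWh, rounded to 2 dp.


SFC = (mf / BP) * 3600
Rate = 8.6 / 144 = 0.059722 g/(s*kW)
SFC = 0.059722 * 3600 = 215.00 g/kWh


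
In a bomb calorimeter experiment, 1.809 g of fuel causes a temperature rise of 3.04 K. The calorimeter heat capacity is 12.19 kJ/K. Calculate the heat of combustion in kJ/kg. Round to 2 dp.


Hc = C_cal * delta_T / m_fuel
Q_released = 12.19 * 3.04 = 37.0576 kJ
m_fuel = 1.809 g = 1.809/1000 kg = 0.001809 kg
Hc = 37.0576 / 0.001809 = 20485.13 kJ/kg


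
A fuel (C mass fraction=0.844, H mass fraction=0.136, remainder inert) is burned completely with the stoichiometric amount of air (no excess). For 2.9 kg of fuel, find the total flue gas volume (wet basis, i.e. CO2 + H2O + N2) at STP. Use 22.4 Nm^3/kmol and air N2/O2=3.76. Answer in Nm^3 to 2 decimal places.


Per kg fuel: CO2 = (C/12 kmol)*22.4 = (0.844/12)*22.4 = 1.57547 Nm^3
Per kg fuel: H2O = (H/2 kmol)*22.4 = (0.136/2)*22.4 = 1.52320 Nm^3
O2 needed per kg fuel = C/12 + H/4 = 0.844/12 + 0.136/4 = 0.10433333 kmol
Per kg fuel: N2 = O2*3.76*22.4 = 0.10433333*3.76*22.4 = 8.78737 Nm^3
Total per kg = 1.57547 + 1.52320 + 8.78737 = 11.88604 Nm^3
Total = 11.88604 * 2.9 = 34.47 Nm^3


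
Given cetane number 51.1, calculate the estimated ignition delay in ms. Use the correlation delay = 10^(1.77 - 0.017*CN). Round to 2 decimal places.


delay = 10^(1.77 - 0.017*CN)
Exponent = 1.77 - 0.017*51.1 = 0.9013
delay = 10^0.9013 = 7.97 ms


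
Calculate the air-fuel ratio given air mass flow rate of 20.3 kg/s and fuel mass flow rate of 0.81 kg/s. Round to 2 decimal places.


AFR = m_air / m_fuel
AFR = 20.3 / 0.81 = 25.06


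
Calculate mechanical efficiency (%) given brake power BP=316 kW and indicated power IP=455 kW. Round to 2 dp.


eta_mech = (BP / IP) * 100
Ratio = 316 / 455 = 0.6945
eta_mech = 0.6945 * 100 = 69.45%


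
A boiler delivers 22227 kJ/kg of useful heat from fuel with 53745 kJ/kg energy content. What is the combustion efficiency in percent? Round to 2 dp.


Efficiency = (Q_useful / Q_fuel) * 100
Efficiency = (22227 / 53745) * 100
Efficiency = 0.4136 * 100 = 41.36%


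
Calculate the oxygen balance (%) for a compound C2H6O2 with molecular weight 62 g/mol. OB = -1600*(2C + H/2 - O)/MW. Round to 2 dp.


OB = -1600 * (2C + H/2 - O) / MW
Inner = 2*2 + 6/2 - 2 = 5.00
OB = -1600 * 5.00 / 62 = -129.03%


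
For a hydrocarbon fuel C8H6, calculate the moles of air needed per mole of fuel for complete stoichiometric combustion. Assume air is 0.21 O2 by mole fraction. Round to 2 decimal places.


Balanced combustion: C8H6 + 9.5 O2 -> 8 CO2 + 3 H2O
O2 needed = C + H/4 = 8 + 6/4 = 9.50 moles
Air moles = O2 / 0.21 = 9.50 / 0.21 = 45.24 moles air


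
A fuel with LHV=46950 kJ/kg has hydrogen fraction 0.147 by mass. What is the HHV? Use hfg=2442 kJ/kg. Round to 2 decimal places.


HHV = LHV + hfg * 9 * H
Water addition = 2442 * 9 * 0.147 = 3230.766 kJ/kg
HHV = 46950 + 3230.766 = 50180.77 kJ/kg


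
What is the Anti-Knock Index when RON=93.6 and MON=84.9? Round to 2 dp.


AKI = (RON + MON) / 2
AKI = (93.6 + 84.9) / 2
AKI = 178.5 / 2 = 89.25


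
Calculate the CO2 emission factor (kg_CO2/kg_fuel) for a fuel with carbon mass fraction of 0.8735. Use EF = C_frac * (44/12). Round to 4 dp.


EF = C_frac * (M_CO2 / M_C)
EF = 0.8735 * (44/12)
EF = 0.8735 * 3.666667 = 3.2028 kg_CO2/kg_fuel


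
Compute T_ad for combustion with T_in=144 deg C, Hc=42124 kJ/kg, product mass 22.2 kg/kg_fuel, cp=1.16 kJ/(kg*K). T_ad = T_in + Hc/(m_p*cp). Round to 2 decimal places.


T_ad = T_in + Hc / (m_p * cp)
Denominator = 22.2 * 1.16 = 25.7520
Temperature rise = 42124 / 25.7520 = 1635.76 K
T_ad = 144 + 1635.76 = 1779.76 deg C


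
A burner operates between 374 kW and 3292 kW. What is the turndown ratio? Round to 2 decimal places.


TDR = Q_max / Q_min
TDR = 3292 / 374 = 8.80


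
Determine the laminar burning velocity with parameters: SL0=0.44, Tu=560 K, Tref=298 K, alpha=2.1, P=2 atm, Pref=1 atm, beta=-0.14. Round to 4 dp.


SL = SL0 * (Tu/Tref)^alpha * (P/Pref)^beta
T ratio = 560/298 = 1.87919463
(T ratio)^alpha = 1.87919463^2.1 = 3.761324
(P/Pref)^beta = 2^(-0.14) = 0.907519
SL = 0.44 * 3.761324 * 0.907519 = 1.5019 m/s


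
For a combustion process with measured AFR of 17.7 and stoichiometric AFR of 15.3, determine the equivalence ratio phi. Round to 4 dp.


phi = AFR_stoich / AFR_actual
phi = 15.3 / 17.7 = 0.8644


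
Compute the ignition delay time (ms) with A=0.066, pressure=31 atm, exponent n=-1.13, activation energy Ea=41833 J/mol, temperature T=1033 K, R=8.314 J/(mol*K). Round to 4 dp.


tau = A * P^n * exp(Ea/(R*T))
P^n = 31^(-1.13) = 0.02064245
Ea/(R*T) = 41833/(8.314*1033) = 4.870894
exp(Ea/(R*T)) = 130.437462
tau = 0.066 * 0.02064245 * 130.437462 = 0.1777 ms


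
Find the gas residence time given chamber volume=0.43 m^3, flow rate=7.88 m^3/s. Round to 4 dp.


tau = V / Q_flow
tau = 0.43 / 7.88 = 0.0546 s


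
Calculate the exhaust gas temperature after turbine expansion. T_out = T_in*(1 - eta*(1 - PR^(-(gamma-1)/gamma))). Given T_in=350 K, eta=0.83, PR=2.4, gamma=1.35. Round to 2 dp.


T_out = T_in * (1 - eta * (1 - PR^(-(gamma-1)/gamma)))
Exponent = -(1.35-1)/1.35 = -0.25925926
PR^exp = 2.4^(-0.25925926) = 0.79694200
Factor = 1 - 0.83*(1 - 0.79694200) = 0.83146186
T_out = 350 * 0.83146186 = 291.01 K


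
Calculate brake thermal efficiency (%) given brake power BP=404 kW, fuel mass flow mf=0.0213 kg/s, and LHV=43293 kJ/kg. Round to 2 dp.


eta_BTE = (BP / (mf * LHV)) * 100
Denominator = 0.0213 * 43293 = 922.1409 kW
eta_BTE = (404 / 922.1409) * 100 = 43.81%


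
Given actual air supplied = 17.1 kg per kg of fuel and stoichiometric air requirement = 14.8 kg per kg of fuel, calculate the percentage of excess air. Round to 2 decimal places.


Excess air = actual - stoichiometric = 17.1 - 14.8 = 2.30 kg/kg fuel
Excess air % = (excess / stoich) * 100 = (2.30 / 14.8) * 100 = 15.54%


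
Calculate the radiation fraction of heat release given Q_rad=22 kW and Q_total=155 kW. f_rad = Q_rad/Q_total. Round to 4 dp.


f_rad = Q_rad / Q_total
f_rad = 22 / 155 = 0.1419


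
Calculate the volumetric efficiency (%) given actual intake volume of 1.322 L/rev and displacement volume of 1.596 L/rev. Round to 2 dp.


eta_v = (V_actual / V_disp) * 100
Ratio = 1.322 / 1.596 = 0.8283
eta_v = 0.8283 * 100 = 82.83%


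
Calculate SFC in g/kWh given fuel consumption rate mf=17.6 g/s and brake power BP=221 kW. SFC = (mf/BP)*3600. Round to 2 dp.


SFC = (mf / BP) * 3600
Rate = 17.6 / 221 = 0.079638 g/(s*kW)
SFC = 0.079638 * 3600 = 286.70 g/kWh


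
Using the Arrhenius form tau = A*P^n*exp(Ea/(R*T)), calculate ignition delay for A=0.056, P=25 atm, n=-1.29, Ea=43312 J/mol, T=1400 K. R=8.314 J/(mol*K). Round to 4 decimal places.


tau = A * P^n * exp(Ea/(R*T))
P^n = 25^(-1.29) = 0.01572742
Ea/(R*T) = 43312/(8.314*1400) = 3.721090
exp(Ea/(R*T)) = 41.309400
tau = 0.056 * 0.01572742 * 41.309400 = 0.0364 ms


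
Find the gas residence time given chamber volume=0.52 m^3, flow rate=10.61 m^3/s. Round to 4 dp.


tau = V / Q_flow
tau = 0.52 / 10.61 = 0.0490 s


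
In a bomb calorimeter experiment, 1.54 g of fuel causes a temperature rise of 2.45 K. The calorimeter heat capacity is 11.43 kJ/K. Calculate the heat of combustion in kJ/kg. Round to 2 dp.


Hc = C_cal * delta_T / m_fuel
Q_released = 11.43 * 2.45 = 28.0035 kJ
m_fuel = 1.54 g = 1.54/1000 kg = 0.001540 kg
Hc = 28.0035 / 0.001540 = 18184.09 kJ/kg


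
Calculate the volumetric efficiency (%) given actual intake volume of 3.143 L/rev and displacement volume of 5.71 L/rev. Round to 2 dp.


eta_v = (V_actual / V_disp) * 100
Ratio = 3.143 / 5.71 = 0.5504
eta_v = 0.5504 * 100 = 55.04%


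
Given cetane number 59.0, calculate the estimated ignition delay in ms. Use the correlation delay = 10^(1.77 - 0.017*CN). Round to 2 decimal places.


delay = 10^(1.77 - 0.017*CN)
Exponent = 1.77 - 0.017*59.0 = 0.7670
delay = 10^0.7670 = 5.85 ms


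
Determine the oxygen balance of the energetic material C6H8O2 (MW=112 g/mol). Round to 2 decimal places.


OB = -1600 * (2C + H/2 - O) / MW
Inner = 2*6 + 8/2 - 2 = 14.00
OB = -1600 * 14.00 / 112 = -200.00%


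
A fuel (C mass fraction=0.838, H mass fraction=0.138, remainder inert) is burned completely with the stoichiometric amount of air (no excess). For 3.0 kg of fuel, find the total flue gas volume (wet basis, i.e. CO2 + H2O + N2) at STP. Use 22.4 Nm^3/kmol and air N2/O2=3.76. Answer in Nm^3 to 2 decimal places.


Per kg fuel: CO2 = (C/12 kmol)*22.4 = (0.838/12)*22.4 = 1.56427 Nm^3
Per kg fuel: H2O = (H/2 kmol)*22.4 = (0.138/2)*22.4 = 1.54560 Nm^3
O2 needed per kg fuel = C/12 + H/4 = 0.838/12 + 0.138/4 = 0.10433333 kmol
Per kg fuel: N2 = O2*3.76*22.4 = 0.10433333*3.76*22.4 = 8.78737 Nm^3
Total per kg = 1.56427 + 1.54560 + 8.78737 = 11.89724 Nm^3
Total = 11.89724 * 3.0 = 35.69 Nm^3


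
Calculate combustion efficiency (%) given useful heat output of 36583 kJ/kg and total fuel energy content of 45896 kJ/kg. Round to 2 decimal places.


Efficiency = (Q_useful / Q_fuel) * 100
Efficiency = (36583 / 45896) * 100
Efficiency = 0.7971 * 100 = 79.71%


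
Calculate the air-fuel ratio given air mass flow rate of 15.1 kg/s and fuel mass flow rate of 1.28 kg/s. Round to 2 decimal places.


AFR = m_air / m_fuel
AFR = 15.1 / 1.28 = 11.80


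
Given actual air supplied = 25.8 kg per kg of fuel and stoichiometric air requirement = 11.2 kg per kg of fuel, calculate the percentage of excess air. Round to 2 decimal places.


Excess air = actual - stoichiometric = 25.8 - 11.2 = 14.60 kg/kg fuel
Excess air % = (excess / stoich) * 100 = (14.60 / 11.2) * 100 = 130.36%


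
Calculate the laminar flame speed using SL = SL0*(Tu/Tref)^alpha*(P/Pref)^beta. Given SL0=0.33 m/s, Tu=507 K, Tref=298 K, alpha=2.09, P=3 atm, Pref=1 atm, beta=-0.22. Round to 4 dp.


SL = SL0 * (Tu/Tref)^alpha * (P/Pref)^beta
T ratio = 507/298 = 1.70134228
(T ratio)^alpha = 1.70134228^2.09 = 3.036370
(P/Pref)^beta = 3^(-0.22) = 0.785296
SL = 0.33 * 3.036370 * 0.785296 = 0.7869 m/s


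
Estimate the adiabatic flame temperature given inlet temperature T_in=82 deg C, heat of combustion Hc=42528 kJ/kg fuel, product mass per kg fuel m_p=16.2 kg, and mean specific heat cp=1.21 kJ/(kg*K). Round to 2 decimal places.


T_ad = T_in + Hc / (m_p * cp)
Denominator = 16.2 * 1.21 = 19.6020
Temperature rise = 42528 / 19.6020 = 2169.57 K
T_ad = 82 + 2169.57 = 2251.57 deg C


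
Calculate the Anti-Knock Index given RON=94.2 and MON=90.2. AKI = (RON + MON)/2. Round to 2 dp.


AKI = (RON + MON) / 2
AKI = (94.2 + 90.2) / 2
AKI = 184.4 / 2 = 92.20


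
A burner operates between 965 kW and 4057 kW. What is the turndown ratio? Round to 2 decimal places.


TDR = Q_max / Q_min
TDR = 4057 / 965 = 4.20


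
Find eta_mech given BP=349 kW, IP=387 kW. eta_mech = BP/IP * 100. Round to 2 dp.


eta_mech = (BP / IP) * 100
Ratio = 349 / 387 = 0.9018
eta_mech = 0.9018 * 100 = 90.18%


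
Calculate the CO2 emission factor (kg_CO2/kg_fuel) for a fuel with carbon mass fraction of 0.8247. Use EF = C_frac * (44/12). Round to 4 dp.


EF = C_frac * (M_CO2 / M_C)
EF = 0.8247 * (44/12)
EF = 0.8247 * 3.666667 = 3.0239 kg_CO2/kg_fuel


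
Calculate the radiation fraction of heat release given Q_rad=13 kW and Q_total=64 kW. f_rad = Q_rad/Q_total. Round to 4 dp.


f_rad = Q_rad / Q_total
f_rad = 13 / 64 = 0.2031


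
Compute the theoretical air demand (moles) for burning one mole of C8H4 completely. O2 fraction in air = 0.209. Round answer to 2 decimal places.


Balanced combustion: C8H4 + 9 O2 -> 8 CO2 + 2 H2O
O2 needed = C + H/4 = 8 + 4/4 = 9.00 moles
Air moles = O2 / 0.209 = 9.00 / 0.209 = 43.06 moles air


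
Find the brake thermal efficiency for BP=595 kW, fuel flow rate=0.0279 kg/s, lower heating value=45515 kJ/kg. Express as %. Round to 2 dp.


eta_BTE = (BP / (mf * LHV)) * 100
Denominator = 0.0279 * 45515 = 1269.8685 kW
eta_BTE = (595 / 1269.8685) * 100 = 46.86%


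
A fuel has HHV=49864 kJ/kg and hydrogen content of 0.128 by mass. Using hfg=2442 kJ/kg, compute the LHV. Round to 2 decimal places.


LHV = HHV - hfg * 9 * H
Water correction = 2442 * 9 * 0.128 = 2813.184 kJ/kg
LHV = 49864 - 2813.184 = 47050.82 kJ/kg


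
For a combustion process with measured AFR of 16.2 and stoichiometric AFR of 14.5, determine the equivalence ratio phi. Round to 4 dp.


phi = AFR_stoich / AFR_actual
phi = 14.5 / 16.2 = 0.8951


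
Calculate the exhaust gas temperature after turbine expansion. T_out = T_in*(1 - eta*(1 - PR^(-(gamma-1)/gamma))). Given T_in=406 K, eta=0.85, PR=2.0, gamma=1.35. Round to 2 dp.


T_out = T_in * (1 - eta * (1 - PR^(-(gamma-1)/gamma)))
Exponent = -(1.35-1)/1.35 = -0.25925926
PR^exp = 2.0^(-0.25925926) = 0.83551680
Factor = 1 - 0.85*(1 - 0.83551680) = 0.86018928
T_out = 406 * 0.86018928 = 349.24 K


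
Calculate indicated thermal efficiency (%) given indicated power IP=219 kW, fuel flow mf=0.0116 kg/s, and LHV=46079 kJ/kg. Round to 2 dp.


eta_ith = (IP / (mf * LHV)) * 100
Denominator = 0.0116 * 46079 = 534.5164 kW
eta_ith = (219 / 534.5164) * 100 = 40.97%


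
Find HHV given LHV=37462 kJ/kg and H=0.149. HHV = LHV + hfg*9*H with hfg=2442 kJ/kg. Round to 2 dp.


HHV = LHV + hfg * 9 * H
Water addition = 2442 * 9 * 0.149 = 3274.722 kJ/kg
HHV = 37462 + 3274.722 = 40736.72 kJ/kg


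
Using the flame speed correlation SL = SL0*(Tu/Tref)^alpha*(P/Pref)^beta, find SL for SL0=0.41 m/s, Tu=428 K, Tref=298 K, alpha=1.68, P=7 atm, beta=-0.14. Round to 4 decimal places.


SL = SL0 * (Tu/Tref)^alpha * (P/Pref)^beta
T ratio = 428/298 = 1.43624161
(T ratio)^alpha = 1.43624161^1.68 = 1.837140
(P/Pref)^beta = 7^(-0.14) = 0.761529
SL = 0.41 * 1.837140 * 0.761529 = 0.5736 m/s


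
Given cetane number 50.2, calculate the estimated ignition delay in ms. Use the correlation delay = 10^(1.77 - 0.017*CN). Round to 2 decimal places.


delay = 10^(1.77 - 0.017*CN)
Exponent = 1.77 - 0.017*50.2 = 0.9166
delay = 10^0.9166 = 8.25 ms


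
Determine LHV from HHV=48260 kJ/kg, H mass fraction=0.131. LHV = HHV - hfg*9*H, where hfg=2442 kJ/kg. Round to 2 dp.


LHV = HHV - hfg * 9 * H
Water correction = 2442 * 9 * 0.131 = 2879.118 kJ/kg
LHV = 48260 - 2879.118 = 45380.88 kJ/kg


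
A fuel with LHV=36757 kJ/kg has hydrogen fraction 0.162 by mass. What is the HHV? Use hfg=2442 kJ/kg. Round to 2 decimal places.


HHV = LHV + hfg * 9 * H
Water addition = 2442 * 9 * 0.162 = 3560.436 kJ/kg
HHV = 36757 + 3560.436 = 40317.44 kJ/kg


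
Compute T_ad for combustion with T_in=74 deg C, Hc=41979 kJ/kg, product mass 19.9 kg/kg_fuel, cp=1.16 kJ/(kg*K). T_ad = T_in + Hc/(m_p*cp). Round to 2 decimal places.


T_ad = T_in + Hc / (m_p * cp)
Denominator = 19.9 * 1.16 = 23.0840
Temperature rise = 41979 / 23.0840 = 1818.53 K
T_ad = 74 + 1818.53 = 1892.53 deg C


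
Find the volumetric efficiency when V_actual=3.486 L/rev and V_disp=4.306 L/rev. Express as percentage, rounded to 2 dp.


eta_v = (V_actual / V_disp) * 100
Ratio = 3.486 / 4.306 = 0.8096
eta_v = 0.8096 * 100 = 80.96%


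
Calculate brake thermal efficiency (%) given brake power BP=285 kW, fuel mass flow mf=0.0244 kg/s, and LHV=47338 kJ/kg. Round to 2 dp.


eta_BTE = (BP / (mf * LHV)) * 100
Denominator = 0.0244 * 47338 = 1155.0472 kW
eta_BTE = (285 / 1155.0472) * 100 = 24.67%


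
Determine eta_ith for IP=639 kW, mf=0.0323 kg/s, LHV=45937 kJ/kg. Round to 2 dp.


eta_ith = (IP / (mf * LHV)) * 100
Denominator = 0.0323 * 45937 = 1483.7651 kW
eta_ith = (639 / 1483.7651) * 100 = 43.07%


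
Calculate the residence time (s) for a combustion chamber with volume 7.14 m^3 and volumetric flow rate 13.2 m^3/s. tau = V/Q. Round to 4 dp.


tau = V / Q_flow
tau = 7.14 / 13.2 = 0.5409 s


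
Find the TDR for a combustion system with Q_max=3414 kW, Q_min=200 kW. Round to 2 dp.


TDR = Q_max / Q_min
TDR = 3414 / 200 = 17.07


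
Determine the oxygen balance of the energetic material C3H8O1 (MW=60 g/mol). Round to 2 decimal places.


OB = -1600 * (2C + H/2 - O) / MW
Inner = 2*3 + 8/2 - 1 = 9.00
OB = -1600 * 9.00 / 60 = -240.00%


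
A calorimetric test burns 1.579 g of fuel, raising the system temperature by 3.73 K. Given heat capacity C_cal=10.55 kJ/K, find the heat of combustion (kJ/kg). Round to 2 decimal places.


Hc = C_cal * delta_T / m_fuel
Q_released = 10.55 * 3.73 = 39.3515 kJ
m_fuel = 1.579 g = 1.579/1000 kg = 0.001579 kg
Hc = 39.3515 / 0.001579 = 24921.79 kJ/kg


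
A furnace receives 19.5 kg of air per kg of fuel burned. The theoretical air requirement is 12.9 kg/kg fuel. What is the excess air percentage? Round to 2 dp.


Excess air = actual - stoichiometric = 19.5 - 12.9 = 6.60 kg/kg fuel
Excess air % = (excess / stoich) * 100 = (6.60 / 12.9) * 100 = 51.16%


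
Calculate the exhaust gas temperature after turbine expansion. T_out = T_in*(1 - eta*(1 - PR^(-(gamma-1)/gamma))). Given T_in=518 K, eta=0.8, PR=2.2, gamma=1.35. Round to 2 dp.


T_out = T_in * (1 - eta * (1 - PR^(-(gamma-1)/gamma)))
Exponent = -(1.35-1)/1.35 = -0.25925926
PR^exp = 2.2^(-0.25925926) = 0.81512413
Factor = 1 - 0.8*(1 - 0.81512413) = 0.85209930
T_out = 518 * 0.85209930 = 441.39 K


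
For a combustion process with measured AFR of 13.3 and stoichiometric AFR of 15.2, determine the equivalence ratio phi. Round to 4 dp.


phi = AFR_stoich / AFR_actual
phi = 15.2 / 13.3 = 1.1429
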